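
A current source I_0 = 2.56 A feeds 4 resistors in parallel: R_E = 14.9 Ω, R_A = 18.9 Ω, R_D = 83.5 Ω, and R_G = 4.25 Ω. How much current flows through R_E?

I ≈ 0.468 A

ΣG = 1/14.9 + 1/18.9 + 1/83.5 + 1/4.25 = 0.3673.
R_E takes the fraction G_k/ΣG = 0.06711/0.3673 = 0.1827, so I = 2.56 × 0.1827 = 0.4678 A.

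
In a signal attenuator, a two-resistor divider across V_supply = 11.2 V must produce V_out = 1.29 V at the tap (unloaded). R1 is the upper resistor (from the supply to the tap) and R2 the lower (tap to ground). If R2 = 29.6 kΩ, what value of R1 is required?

R1 ≈ 227 kΩ

V_out/V_supply = R2/(R1+R2) = 0.1152.
So R1 = R2 · (V_supply/V_out − 1) = 29.6 × (11.2/1.29 − 1) = 29.6 × 7.682 = 227.4 kΩ.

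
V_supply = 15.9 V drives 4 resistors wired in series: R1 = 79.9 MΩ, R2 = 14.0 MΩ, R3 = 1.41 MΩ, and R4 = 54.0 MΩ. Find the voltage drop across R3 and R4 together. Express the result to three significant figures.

V ≈ 5.90 V

ΣR = 79.9 + 14.0 + 1.41 + 54.0 = 149.3 MΩ.
R_{R3..R4} = 1.41 + 54.0 = 55.41 MΩ.
Voltage divider: V = V_supply · (55.41 / 149.3) = 15.9 × 0.3711 = 5.901 V.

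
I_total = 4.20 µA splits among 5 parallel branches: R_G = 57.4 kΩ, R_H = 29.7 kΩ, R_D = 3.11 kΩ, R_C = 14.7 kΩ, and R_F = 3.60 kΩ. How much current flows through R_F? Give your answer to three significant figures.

I ≈ 1.62 µA

ΣG = 1/57.4 + 1/29.7 + 1/3.11 + 1/14.7 + 1/3.60 = 0.7184.
By the current-divider rule, I = I_total · G_k/ΣG = 4.20 × 0.3866 = 1.624 µA.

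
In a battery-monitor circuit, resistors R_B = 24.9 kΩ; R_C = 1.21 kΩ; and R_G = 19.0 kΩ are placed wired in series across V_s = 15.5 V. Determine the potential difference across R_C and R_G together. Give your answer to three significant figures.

ΣR = 24.9 + 1.21 + 19.0 = 45.11 kΩ.
R_{R_C..R_G} = 1.21 + 19.0 = 20.21 kΩ.
By the voltage-divider rule, V = 15.5 × 20.21/45.11 = 6.944 V.

V ≈ 6.94 V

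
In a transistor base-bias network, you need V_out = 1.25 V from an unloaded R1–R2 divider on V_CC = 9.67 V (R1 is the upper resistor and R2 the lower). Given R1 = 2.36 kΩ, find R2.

R2 ≈ 0.350 kΩ

The divider ratio is R2/(R1+R2) = 1.25/9.67 = 0.1293.
Rearranging, R2 = R1·k/(1−k) = 2.36 × 0.1485 = 0.3504 kΩ.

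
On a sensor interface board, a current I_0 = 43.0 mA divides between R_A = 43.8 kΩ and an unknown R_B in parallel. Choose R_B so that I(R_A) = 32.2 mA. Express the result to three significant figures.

R_B ≈ 131 kΩ

Two-branch current divider: I_A = I_0 · R_B/(R_A + R_B).
32.2/43.0 = R_B/(R_A + R_B) → R_B = R_A · (0.7488)/(1 − 0.7488) = 43.8 × 2.981 = 130.6 kΩ.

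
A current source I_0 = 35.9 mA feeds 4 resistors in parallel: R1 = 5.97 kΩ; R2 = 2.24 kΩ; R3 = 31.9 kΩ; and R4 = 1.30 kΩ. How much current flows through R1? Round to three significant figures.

Total conductance ΣG = 1/5.97 + 1/2.24 + 1/31.9 + 1/1.30 = 1.415 (units of 1/kΩ).
Current divider: I(R1) = I_0 · G_k/ΣG = 35.9 × (0.1675/1.415) = 35.9 × 0.1184 = 4.251 mA.

I ≈ 4.25 mA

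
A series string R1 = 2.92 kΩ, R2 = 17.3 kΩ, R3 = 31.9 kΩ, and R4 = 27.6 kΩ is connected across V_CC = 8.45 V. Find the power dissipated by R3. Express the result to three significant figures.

P ≈ 0.358 mW

ΣR = 79.72 kΩ → I = 8.45/79.72 = 0.1060 mA.
P = I²R = 0.01124 × 31.9 = 0.3584 mW.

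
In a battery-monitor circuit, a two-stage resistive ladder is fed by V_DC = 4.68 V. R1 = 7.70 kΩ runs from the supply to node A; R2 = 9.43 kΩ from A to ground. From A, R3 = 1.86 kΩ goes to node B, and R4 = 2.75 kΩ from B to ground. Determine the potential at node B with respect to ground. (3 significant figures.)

Node A sees R2 in parallel with the series input of stage 2, R3 + R4 = 4.610 kΩ.
Effective lower resistance at A: R2 ‖ 4.610 = 3.096 kΩ.
First divider: V_A = V_DC · 3.096/(7.70 + 3.096) = 1.342 V.
Stage 2 is unloaded, so V_B = V_A · R4/(R3+R4) = 1.342 × 2.75/4.610 = 0.8007 V.

V_B ≈ 0.801 V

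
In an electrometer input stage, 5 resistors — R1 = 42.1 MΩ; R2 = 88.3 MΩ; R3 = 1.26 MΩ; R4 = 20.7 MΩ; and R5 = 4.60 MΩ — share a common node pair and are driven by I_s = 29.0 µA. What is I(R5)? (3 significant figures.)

I ≈ 5.76 µA

Total conductance ΣG = 1/42.1 + 1/88.3 + 1/1.26 + 1/20.7 + 1/4.60 = 1.094 (units of 1/MΩ).
By the current-divider rule, I = I_s · G_k/ΣG = 29.0 × 0.1986 = 5.760 µA.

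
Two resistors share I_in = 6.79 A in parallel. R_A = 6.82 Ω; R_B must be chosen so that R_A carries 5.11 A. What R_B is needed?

Two-branch current divider: I_A = I_in · R_B/(R_A + R_B).
5.11/6.79 = R_B/(R_A + R_B) → R_B = R_A · (0.7526)/(1 − 0.7526) = 6.82 × 3.042 = 20.74 Ω.

R_B ≈ 20.7 Ω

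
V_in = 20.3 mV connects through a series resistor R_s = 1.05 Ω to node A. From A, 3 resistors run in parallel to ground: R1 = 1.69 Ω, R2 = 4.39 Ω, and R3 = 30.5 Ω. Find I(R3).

Parallel bank: R_p = 1/(1/1.69 + 1/4.39 + 1/30.5) = 1.173 Ω.
V_A = 20.3 × 1.173/2.223 = 10.71 mV.
Branch current I = V_A/R3 = 10.71/30.5 = 0.3512 mA.

I ≈ 0.351 mA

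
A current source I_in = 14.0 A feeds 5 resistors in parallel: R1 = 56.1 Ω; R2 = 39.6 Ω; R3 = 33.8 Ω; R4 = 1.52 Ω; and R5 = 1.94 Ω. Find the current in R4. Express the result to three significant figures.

I ≈ 7.39 A

ΣG = 1/56.1 + 1/39.6 + 1/33.8 + 1/1.52 + 1/1.94 = 1.246.
By the current-divider rule, I = I_in · G_k/ΣG = 14.0 × 0.5280 = 7.392 A.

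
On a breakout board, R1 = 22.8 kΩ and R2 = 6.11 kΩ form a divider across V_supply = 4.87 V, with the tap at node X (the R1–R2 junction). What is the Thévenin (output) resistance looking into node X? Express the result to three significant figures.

R_th ≈ 4.82 kΩ

With V_supply suppressed (replaced by a short), R_th = R1 ‖ R2 = (22.80 × 6.11)/(22.80 + 6.11) = 4.819 kΩ.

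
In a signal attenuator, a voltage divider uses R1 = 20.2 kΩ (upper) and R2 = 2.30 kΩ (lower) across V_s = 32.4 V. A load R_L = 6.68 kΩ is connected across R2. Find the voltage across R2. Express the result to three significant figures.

The load sits in parallel with R2, giving an effective lower resistance R2' = R2·R_L/(R2+R_L) = 1.711 kΩ.
Then V_out = V_s · R2'/(R1 + R2') = 32.4 × 1.711/21.91 = 2.530 V.

V_out ≈ 2.53 V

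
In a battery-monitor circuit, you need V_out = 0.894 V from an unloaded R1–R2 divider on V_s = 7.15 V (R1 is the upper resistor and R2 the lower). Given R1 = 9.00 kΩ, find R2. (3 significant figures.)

R2 ≈ 1.29 kΩ

The divider ratio is R2/(R1+R2) = 0.894/7.15 = 0.1250.
Rearranging, R2 = R1·k/(1−k) = 9.00 × 0.1429 = 1.286 kΩ.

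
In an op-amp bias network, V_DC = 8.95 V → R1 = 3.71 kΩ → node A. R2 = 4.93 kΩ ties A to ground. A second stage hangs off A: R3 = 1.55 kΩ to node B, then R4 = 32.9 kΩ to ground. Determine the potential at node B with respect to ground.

Node A sees R2 in parallel with the series input of stage 2, R3 + R4 = 34.45 kΩ.
R2 ‖ (R3+R4) = 4.313 kΩ.
So V_A = 8.95 × 0.5376 = 4.811 V.
Then the unloaded second divider: V_B = V_A × R4/(R3+R4) = 4.811 × 0.9550 = 4.595 V.

V_B ≈ 4.59 V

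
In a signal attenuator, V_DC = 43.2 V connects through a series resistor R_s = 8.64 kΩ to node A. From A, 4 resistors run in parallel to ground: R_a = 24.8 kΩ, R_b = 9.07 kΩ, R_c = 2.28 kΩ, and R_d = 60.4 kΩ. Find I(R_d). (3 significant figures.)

Parallel bank: R_p = 1/(1/24.8 + 1/9.07 + 1/2.28 + 1/60.4) = 1.651 kΩ.
Node voltage V_A = V_DC · R_p/(R_s + R_p) = 43.2 × 0.1604 = 6.930 V.
I(R_d) = V_A / R_d = 6.930/60.4 = 0.1147 mA.

I ≈ 0.115 mA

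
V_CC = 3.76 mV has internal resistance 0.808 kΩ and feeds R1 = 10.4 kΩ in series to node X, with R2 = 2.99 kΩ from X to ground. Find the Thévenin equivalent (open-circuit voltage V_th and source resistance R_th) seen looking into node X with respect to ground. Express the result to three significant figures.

R1' = 0.808 + 10.4 = 11.21 kΩ (source resistance + R1).
Open-circuit (no load on X): V_th = V_CC · R2/(R1' + R2) = 3.76 × 2.99/(11.21 + 2.99) = 0.7918 mV.
With V_CC suppressed (replaced by a short), R_th = R1' ‖ R2 = (11.21 × 2.99)/(11.21 + 2.99) = 2.360 kΩ.

V_th ≈ 0.792 mV, R_th ≈ 2.36 kΩ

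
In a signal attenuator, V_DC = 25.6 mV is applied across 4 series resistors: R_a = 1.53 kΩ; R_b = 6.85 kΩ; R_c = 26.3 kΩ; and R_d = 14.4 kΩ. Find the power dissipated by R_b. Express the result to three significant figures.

P ≈ 1.86 nW

The common current is I = 25.6/49.08 = 0.5216 µA.
P(R_b) = I²·R_b = (0.5216)² × 6.85 = 1.864 nW.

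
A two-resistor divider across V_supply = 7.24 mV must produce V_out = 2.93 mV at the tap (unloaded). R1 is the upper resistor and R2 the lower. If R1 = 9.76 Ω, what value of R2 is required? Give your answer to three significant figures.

The divider ratio is R2/(R1+R2) = 2.93/7.24 = 0.4047.
R2 = R1 · 0.4047/(1 − 0.4047) = 6.635 Ω.

R2 ≈ 6.63 Ω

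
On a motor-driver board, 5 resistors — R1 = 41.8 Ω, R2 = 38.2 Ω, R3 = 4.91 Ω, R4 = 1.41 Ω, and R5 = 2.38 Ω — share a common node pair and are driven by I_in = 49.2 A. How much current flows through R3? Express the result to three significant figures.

Total conductance ΣG = 1/41.8 + 1/38.2 + 1/4.91 + 1/1.41 + 1/2.38 = 1.383 (units of 1/Ω).
By the current-divider rule, I = I_in · G_k/ΣG = 49.2 × 0.1472 = 7.245 A.

I ≈ 7.24 A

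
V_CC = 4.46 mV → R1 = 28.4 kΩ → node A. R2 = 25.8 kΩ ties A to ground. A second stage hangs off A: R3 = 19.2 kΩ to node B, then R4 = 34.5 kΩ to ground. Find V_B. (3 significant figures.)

Node A sees R2 in parallel with the series input of stage 2, R3 + R4 = 53.70 kΩ.
R2 ‖ (R3+R4) = 17.43 kΩ.
So V_A = 4.46 × 0.3803 = 1.696 mV.
V_B = V_A × 0.6425 = 1.090 mV.

V_B ≈ 1.09 mV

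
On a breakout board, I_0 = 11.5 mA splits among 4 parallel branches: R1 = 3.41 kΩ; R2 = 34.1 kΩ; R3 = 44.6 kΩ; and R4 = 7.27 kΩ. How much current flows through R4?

I ≈ 3.28 mA

Conductances: ΣG = 1/3.41 + 1/34.1 + 1/44.6 + 1/7.27 = 0.4826 (1/kΩ).
Current divider: I(R4) = I_0 · G_k/ΣG = 11.5 × (0.1376/0.4826) = 11.5 × 0.2850 = 3.278 mA.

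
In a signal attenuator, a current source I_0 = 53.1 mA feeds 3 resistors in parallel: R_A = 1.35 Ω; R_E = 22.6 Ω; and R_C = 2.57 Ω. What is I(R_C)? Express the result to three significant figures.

I ≈ 17.6 mA

Conductances: ΣG = 1/1.35 + 1/22.6 + 1/2.57 = 1.174 (1/Ω).
R_C takes the fraction G_k/ΣG = 0.3891/1.174 = 0.3314, so I = 53.1 × 0.3314 = 17.60 mA.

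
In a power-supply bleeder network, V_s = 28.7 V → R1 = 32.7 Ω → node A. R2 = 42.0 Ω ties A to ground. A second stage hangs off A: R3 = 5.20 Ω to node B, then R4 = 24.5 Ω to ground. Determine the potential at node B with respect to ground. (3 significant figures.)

V_B ≈ 8.22 V

The second stage (R3 + R4 = 29.70 Ω) loads node A in parallel with R2.
R2 ‖ (R3+R4) = 17.40 Ω.
V_A = 28.7 × 17.40/(32.7 + 17.40) = 9.967 V.
Stage 2 is unloaded, so V_B = V_A · R4/(R3+R4) = 9.967 × 24.5/29.70 = 8.222 V.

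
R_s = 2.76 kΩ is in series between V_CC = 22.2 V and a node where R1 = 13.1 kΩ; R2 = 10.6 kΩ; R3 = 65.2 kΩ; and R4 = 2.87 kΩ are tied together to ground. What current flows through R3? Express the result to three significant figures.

Equivalent of the parallel group: R_p = 1.871 kΩ.
V_A by voltage divider: V_A = 22.2 × 1.871/(2.76 + 1.871) = 8.969 V.
Branch current I = V_A/R3 = 8.969/65.2 = 0.1376 mA.

I ≈ 0.138 mA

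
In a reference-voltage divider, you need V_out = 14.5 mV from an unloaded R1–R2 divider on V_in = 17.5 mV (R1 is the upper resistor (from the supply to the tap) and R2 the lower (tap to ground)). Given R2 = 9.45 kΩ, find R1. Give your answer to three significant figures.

R1 ≈ 1.96 kΩ

The divider ratio is R2/(R1+R2) = 14.5/17.5 = 0.8286.
R1 = R2·(1/k − 1) = 9.45 × 0.2069 = 1.955 kΩ.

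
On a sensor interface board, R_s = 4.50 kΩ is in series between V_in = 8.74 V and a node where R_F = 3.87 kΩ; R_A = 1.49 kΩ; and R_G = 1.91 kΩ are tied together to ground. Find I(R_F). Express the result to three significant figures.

I ≈ 0.300 mA

Combine the parallel branches: R_p = (1/3.87 + 1/1.49 + 1/1.91)⁻¹ = 0.6882 kΩ.
V_A by voltage divider: V_A = 8.74 × 0.6882/(4.50 + 0.6882) = 1.159 V.
Branch current I = V_A/R_F = 1.159/3.87 = 0.2996 mA.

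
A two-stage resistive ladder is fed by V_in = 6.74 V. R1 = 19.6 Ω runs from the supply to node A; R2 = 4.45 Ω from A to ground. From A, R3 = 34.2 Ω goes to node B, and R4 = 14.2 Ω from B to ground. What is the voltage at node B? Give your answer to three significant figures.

Node A sees R2 in parallel with the series input of stage 2, R3 + R4 = 48.40 Ω.
Effective lower resistance at A: R2 ‖ 48.40 = 4.075 Ω.
First divider: V_A = V_in · 4.075/(19.6 + 4.075) = 1.160 V.
Stage 2 is unloaded, so V_B = V_A · R4/(R3+R4) = 1.160 × 14.2/48.40 = 0.3404 V.

V_B ≈ 0.340 V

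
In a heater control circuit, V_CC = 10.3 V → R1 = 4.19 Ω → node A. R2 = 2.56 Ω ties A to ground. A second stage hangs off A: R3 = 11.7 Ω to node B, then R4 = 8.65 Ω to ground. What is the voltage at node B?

Node A sees R2 in parallel with the series input of stage 2, R3 + R4 = 20.35 Ω.
Effective lower resistance at A: R2 ‖ 20.35 = 2.274 Ω.
First divider: V_A = V_CC · 2.274/(4.19 + 2.274) = 3.623 V.
V_B = V_A × 0.4251 = 1.540 V.

V_B ≈ 1.54 V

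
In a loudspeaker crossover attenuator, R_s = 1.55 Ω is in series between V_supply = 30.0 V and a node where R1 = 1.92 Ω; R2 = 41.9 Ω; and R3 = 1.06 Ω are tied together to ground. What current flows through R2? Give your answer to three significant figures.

I ≈ 0.217 A

Parallel bank: R_p = 1/(1/1.92 + 1/41.9 + 1/1.06) = 0.6720 Ω.
V_A by voltage divider: V_A = 30.0 × 0.6720/(1.55 + 0.6720) = 9.073 V.
Branch current I = V_A/R2 = 9.073/41.9 = 0.2165 A.
(Equivalently: I_total = 13.50 A, then current-divider fraction G_k/ΣG = 0.01604.)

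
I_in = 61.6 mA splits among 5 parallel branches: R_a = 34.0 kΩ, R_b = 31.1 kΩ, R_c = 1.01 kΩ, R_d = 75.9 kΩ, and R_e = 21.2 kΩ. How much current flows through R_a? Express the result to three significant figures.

I ≈ 1.63 mA

ΣG = 1/34.0 + 1/31.1 + 1/1.01 + 1/75.9 + 1/21.2 = 1.112.
Current divider: I(R_a) = I_in · G_k/ΣG = 61.6 × (0.02941/1.112) = 61.6 × 0.02645 = 1.629 mA.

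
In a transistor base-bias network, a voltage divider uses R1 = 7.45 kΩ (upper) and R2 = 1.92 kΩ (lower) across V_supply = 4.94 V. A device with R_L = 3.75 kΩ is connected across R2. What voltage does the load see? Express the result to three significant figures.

V_out ≈ 0.719 V

First combine the lower leg with the load: R2 ‖ R_L = 1.270 kΩ.
Now apply the divider: V_out = 4.94 × 0.1456 = 0.7194 V.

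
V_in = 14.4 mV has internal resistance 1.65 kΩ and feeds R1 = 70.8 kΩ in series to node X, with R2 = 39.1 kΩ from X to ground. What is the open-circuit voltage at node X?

R1' = 1.65 + 70.8 = 72.45 kΩ (source resistance + R1).
With X open, the divider is unloaded: V_th = 14.4 × 39.1/111.6 = 5.047 mV.

V_th ≈ 5.05 mV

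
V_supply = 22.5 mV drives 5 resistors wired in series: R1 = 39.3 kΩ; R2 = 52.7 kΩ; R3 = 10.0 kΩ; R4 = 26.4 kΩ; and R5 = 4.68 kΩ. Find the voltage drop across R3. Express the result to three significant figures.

ΣR = 39.3 + 52.7 + 10.0 + 26.4 + 4.68 = 133.1 kΩ.
Voltage divider: V = V_supply · (10.00 / 133.1) = 22.5 × 0.07514 = 1.691 mV.

V ≈ 1.69 mV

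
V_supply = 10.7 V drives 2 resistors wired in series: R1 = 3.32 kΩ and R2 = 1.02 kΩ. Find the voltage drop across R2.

Total series resistance ΣR = 3.32 + 1.02 = 4.340 kΩ.
By the voltage-divider rule, V = 10.7 × 1.020/4.340 = 2.515 V.

V ≈ 2.51 V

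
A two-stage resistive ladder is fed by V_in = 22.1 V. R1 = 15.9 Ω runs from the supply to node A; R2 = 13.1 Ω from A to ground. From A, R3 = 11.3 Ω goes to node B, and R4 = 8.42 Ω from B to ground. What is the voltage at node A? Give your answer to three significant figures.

V_A ≈ 7.32 V

Node A sees R2 in parallel with the series input of stage 2, R3 + R4 = 19.72 Ω.
Effective lower resistance at A: R2 ‖ 19.72 = 7.871 Ω.
So V_A = 22.1 × 0.3311 = 7.318 V.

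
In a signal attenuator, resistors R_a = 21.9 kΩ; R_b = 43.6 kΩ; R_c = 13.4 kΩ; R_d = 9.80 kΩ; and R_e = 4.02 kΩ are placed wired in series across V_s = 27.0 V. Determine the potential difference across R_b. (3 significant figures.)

Total series resistance ΣR = 21.9 + 43.6 + 13.4 + 9.80 + 4.02 = 92.72 kΩ.
By the voltage-divider rule, V = 27.0 × 43.60/92.72 = 12.70 V.

V ≈ 12.7 V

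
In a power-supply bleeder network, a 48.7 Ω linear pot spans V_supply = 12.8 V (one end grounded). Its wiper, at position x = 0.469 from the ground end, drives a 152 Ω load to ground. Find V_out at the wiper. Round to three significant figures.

V_out ≈ 5.56 V

Lower segment x·R_p = 22.84 Ω; upper segment (1−x)·R_p = 25.86 Ω.
(x·R_p) ‖ R_L = 19.86 Ω.
V_out = 12.8 × 19.86/(25.86 + 19.86) = 5.560 V.
(Unloaded: V_out = x·V_supply = 6.00 V.)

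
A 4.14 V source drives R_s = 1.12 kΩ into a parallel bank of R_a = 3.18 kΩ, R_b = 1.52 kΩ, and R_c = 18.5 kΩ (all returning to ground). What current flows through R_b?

I ≈ 1.27 mA

Parallel bank: R_p = 1/(1/3.18 + 1/1.52 + 1/18.5) = 0.9743 kΩ.
V_A = 4.14 × 0.9743/2.094 = 1.926 V.
I(R_b) = V_A / R_b = 1.926/1.52 = 1.267 mA.
(Equivalently: I_total = 1.977 mA, then current-divider fraction G_k/ΣG = 0.6410.)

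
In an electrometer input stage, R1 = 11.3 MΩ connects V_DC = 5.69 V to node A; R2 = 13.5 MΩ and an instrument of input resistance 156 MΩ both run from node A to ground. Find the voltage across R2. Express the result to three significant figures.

The load sits in parallel with R2, giving an effective lower resistance R2' = R2·R_L/(R2+R_L) = 12.42 MΩ.
Voltage divider with the loaded lower leg: V_out = 5.69 × 12.42/(11.3 + 12.42) = 5.69 × 0.5237 = 2.980 V.
(Unloaded it would be 3.10 V; the load pulls it down.)

V_out ≈ 2.98 V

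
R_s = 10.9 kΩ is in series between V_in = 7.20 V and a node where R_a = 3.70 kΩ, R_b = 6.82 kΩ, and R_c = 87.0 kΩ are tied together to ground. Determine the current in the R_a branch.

I ≈ 0.343 mA

Parallel bank: R_p = 1/(1/3.70 + 1/6.82 + 1/87.0) = 2.334 kΩ.
V_A = 7.20 × 2.334/13.23 = 1.270 V.
I(R_a) = V_A / R_a = 1.270/3.70 = 0.3432 mA.
(Check via current divider: I_total = 0.5440 mA; share G_k/ΣG = 0.6309 → same result.)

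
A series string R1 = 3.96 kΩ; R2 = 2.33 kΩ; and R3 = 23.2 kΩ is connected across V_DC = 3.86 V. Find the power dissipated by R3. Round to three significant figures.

P ≈ 0.397 mW

Series current I = V_DC/ΣR = 3.86/29.49 = 0.1309 mA.
P(R3) = I²·R3 = (0.1309)² × 23.2 = 0.3975 mW.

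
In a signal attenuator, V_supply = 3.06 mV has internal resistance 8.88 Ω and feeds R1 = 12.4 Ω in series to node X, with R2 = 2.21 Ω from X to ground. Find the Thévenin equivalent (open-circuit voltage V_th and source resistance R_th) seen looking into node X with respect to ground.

R1' = 8.88 + 12.4 = 21.28 Ω (source resistance + R1).
Open-circuit (no load on X): V_th = V_supply · R2/(R1' + R2) = 3.06 × 2.21/(21.28 + 2.21) = 0.2879 mV.
With V_supply suppressed (replaced by a short), R_th = R1' ‖ R2 = (21.28 × 2.21)/(21.28 + 2.21) = 2.002 Ω.

V_th ≈ 0.288 mV, R_th ≈ 2.00 Ω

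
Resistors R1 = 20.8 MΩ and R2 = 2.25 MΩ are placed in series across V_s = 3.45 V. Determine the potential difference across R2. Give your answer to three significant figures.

Total series resistance ΣR = 20.8 + 2.25 = 23.05 MΩ.
Voltage divider: V = V_s · (2.250 / 23.05) = 3.45 × 0.09761 = 0.3368 V.

V ≈ 0.337 V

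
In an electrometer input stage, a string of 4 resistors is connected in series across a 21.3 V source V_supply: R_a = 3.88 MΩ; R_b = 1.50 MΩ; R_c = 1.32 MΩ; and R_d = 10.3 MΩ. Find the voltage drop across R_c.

V ≈ 1.65 V

Series total: ΣR = 3.88 + 1.50 + 1.32 + 10.3 = 17.00 MΩ.
By the voltage-divider rule, V = 21.3 × 1.320/17.00 = 1.654 V.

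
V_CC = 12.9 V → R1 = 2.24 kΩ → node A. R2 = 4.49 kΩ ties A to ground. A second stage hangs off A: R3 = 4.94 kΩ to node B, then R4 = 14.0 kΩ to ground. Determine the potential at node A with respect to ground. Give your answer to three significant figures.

V_A ≈ 7.98 V

Node A sees R2 in parallel with the series input of stage 2, R3 + R4 = 18.94 kΩ.
Effective lower resistance at A: R2 ‖ 18.94 = 3.630 kΩ.
First divider: V_A = V_CC · 3.630/(2.24 + 3.630) = 7.977 V.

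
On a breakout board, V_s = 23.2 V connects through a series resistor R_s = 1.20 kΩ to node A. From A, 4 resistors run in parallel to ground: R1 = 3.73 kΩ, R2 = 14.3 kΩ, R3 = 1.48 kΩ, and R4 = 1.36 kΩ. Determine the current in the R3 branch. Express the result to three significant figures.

Combine the parallel branches: R_p = (1/3.73 + 1/14.3 + 1/1.48 + 1/1.36)⁻¹ = 0.5718 kΩ.
Node voltage V_A = V_s · R_p/(R_s + R_p) = 23.2 × 0.3227 = 7.487 V.
I(R3) = V_A / R3 = 7.487/1.48 = 5.059 mA.

I ≈ 5.06 mA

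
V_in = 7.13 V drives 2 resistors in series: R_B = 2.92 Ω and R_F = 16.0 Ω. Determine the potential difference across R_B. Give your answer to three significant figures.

V ≈ 1.10 V

Total series resistance ΣR = 2.92 + 16.0 = 18.92 Ω.
Voltage divider: V = V_in · (2.920 / 18.92) = 7.13 × 0.1543 = 1.100 V.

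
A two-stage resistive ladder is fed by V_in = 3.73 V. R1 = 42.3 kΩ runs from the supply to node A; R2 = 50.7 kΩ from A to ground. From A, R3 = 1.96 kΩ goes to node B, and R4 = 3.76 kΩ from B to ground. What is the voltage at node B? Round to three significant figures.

Looking into the second stage from A: R3 + R4 = 5.720 kΩ appears in parallel with R2.
R2 ‖ (R3+R4) = 5.140 kΩ.
First divider: V_A = V_in · 5.140/(42.3 + 5.140) = 0.4041 V.
V_B = V_A × 0.6573 = 0.2657 V.

V_B ≈ 0.266 V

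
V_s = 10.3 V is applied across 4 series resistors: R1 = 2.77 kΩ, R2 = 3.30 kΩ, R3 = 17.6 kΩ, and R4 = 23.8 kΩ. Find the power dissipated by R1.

The common current is I = 10.3/47.47 = 0.2170 mA.
P = I²R = 0.04708 × 2.77 = 0.1304 mW.

P ≈ 0.130 mW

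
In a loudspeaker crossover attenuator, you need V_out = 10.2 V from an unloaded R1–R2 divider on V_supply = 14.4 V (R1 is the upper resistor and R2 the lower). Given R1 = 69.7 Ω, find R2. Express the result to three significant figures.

V_out/V_supply = R2/(R1+R2) = 0.7083.
R2 = R1 · 0.7083/(1 − 0.7083) = 169.3 Ω.

R2 ≈ 169 Ω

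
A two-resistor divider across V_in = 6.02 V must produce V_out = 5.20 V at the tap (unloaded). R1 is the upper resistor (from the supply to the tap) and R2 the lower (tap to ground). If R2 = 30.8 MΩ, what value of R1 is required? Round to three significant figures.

R1 ≈ 4.86 MΩ

Required fraction k = V_out/V_in = 0.8638.
R1 = R2·(1/k − 1) = 30.8 × 0.1577 = 4.857 MΩ.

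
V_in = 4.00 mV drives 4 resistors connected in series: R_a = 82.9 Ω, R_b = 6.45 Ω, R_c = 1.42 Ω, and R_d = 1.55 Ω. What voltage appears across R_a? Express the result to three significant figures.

V ≈ 3.59 mV

Series total: ΣR = 82.9 + 6.45 + 1.42 + 1.55 = 92.32 Ω.
Voltage divider: V = V_in · (82.90 / 92.32) = 4.00 × 0.8980 = 3.592 mV.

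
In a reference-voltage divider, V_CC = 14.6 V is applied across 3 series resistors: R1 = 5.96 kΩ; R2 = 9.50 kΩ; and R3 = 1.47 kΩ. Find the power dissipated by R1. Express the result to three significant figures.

P ≈ 4.43 mW

Series current I = V_CC/ΣR = 14.6/16.93 = 0.8624 mA.
P(R1) = I²·R1 = (0.8624)² × 5.96 = 4.432 mW.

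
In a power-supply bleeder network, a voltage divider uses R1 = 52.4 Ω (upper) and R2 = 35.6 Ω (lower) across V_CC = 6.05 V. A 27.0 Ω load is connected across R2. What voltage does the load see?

V_out ≈ 1.37 V

R2 ‖ R_L = (35.6 × 27.0)/(35.6 + 27.0) = 15.35 Ω.
Then V_out = V_CC · R2'/(R1 + R2') = 6.05 × 15.35/67.75 = 1.371 V.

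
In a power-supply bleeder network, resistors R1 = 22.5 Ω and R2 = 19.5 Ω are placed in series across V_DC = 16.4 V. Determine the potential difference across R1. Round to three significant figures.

Total series resistance ΣR = 22.5 + 19.5 = 42.00 Ω.
By the voltage-divider rule, V = 16.4 × 22.50/42.00 = 8.786 V.

V ≈ 8.79 V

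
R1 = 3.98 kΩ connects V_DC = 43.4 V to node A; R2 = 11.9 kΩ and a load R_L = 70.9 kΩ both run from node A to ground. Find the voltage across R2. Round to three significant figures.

The load sits in parallel with R2, giving an effective lower resistance R2' = R2·R_L/(R2+R_L) = 10.19 kΩ.
Now apply the divider: V_out = 43.4 × 0.7191 = 31.21 V.

V_out ≈ 31.2 V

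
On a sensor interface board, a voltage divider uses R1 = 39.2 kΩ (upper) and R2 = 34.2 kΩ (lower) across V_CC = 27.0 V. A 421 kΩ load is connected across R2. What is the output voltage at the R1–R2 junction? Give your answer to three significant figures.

R2 ‖ R_L = (34.2 × 421)/(34.2 + 421) = 31.63 kΩ.
Then V_out = V_CC · R2'/(R1 + R2') = 27.0 × 31.63/70.83 = 12.06 V.
(Unloaded it would be 12.6 V; the load pulls it down.)

V_out ≈ 12.1 V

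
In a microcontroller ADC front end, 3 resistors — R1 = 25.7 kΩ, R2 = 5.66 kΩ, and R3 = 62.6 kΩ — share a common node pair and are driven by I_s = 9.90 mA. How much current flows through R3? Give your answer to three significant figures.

ΣG = 1/25.7 + 1/5.66 + 1/62.6 = 0.2316.
R3 takes the fraction G_k/ΣG = 0.01597/0.2316 = 0.06899, so I = 9.90 × 0.06899 = 0.6830 mA.

I ≈ 0.683 mA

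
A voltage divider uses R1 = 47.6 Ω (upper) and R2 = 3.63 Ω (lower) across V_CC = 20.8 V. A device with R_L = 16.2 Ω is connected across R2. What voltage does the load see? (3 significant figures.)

First combine the lower leg with the load: R2 ‖ R_L = 2.966 Ω.
Now apply the divider: V_out = 20.8 × 0.05865 = 1.220 V.

V_out ≈ 1.22 V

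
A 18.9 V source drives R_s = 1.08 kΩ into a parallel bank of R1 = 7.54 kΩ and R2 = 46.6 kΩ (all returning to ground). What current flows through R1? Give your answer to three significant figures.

Combine the parallel branches: R_p = (1/7.54 + 1/46.6)⁻¹ = 6.490 kΩ.
V_A by voltage divider: V_A = 18.9 × 6.490/(1.08 + 6.490) = 16.20 V.
I(R1) = V_A / R1 = 16.20/7.54 = 2.149 mA.
(Equivalently: I_total = 2.497 mA, then current-divider fraction G_k/ΣG = 0.8607.)

I ≈ 2.15 mA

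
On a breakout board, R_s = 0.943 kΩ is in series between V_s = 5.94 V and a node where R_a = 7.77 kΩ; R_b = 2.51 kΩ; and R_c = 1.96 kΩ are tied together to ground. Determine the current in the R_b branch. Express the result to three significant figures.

Parallel bank: R_p = 1/(1/7.77 + 1/2.51 + 1/1.96) = 0.9640 kΩ.
Node voltage V_A = V_s · R_p/(R_s + R_p) = 5.94 × 0.5055 = 3.003 V.
I(R_b) = V_A / R_b = 3.003/2.51 = 1.196 mA.

I ≈ 1.20 mA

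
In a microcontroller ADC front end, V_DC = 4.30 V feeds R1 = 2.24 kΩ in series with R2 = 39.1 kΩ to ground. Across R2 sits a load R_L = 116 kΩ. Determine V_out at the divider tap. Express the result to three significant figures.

V_out ≈ 3.99 V

The load sits in parallel with R2, giving an effective lower resistance R2' = R2·R_L/(R2+R_L) = 29.24 kΩ.
Voltage divider with the loaded lower leg: V_out = 4.30 × 29.24/(2.24 + 29.24) = 4.30 × 0.9289 = 3.994 V.
(Unloaded it would be 4.07 V; the load pulls it down.)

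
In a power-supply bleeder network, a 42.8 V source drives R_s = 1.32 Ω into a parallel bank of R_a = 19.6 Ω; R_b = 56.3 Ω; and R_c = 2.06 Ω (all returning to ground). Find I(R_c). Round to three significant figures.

I ≈ 12.0 A

Combine the parallel branches: R_p = (1/19.6 + 1/56.3 + 1/2.06)⁻¹ = 1.804 Ω.
Node voltage V_A = V_in · R_p/(R_s + R_p) = 42.8 × 0.5775 = 24.72 V.
I(R_c) = V_A / R_c = 24.72/2.06 = 12.00 A.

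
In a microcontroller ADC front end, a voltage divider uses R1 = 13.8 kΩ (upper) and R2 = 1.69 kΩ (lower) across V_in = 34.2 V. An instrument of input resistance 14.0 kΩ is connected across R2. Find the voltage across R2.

R2 ‖ R_L = (1.69 × 14.0)/(1.69 + 14.0) = 1.508 kΩ.
Now apply the divider: V_out = 34.2 × 0.09851 = 3.369 V.

V_out ≈ 3.37 V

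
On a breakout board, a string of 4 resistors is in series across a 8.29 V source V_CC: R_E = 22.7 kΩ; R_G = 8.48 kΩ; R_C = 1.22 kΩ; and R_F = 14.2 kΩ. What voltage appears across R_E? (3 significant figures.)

Series total: ΣR = 22.7 + 8.48 + 1.22 + 14.2 = 46.60 kΩ.
Voltage divider: V = V_CC · (22.70 / 46.60) = 8.29 × 0.4871 = 4.038 V.

V ≈ 4.04 V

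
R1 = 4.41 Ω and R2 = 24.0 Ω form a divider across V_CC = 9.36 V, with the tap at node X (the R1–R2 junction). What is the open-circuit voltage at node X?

Open-circuit (no load on X): V_th = V_CC · R2/(R1 + R2) = 9.36 × 24.0/(4.410 + 24.0) = 7.907 V.

V_th ≈ 7.91 V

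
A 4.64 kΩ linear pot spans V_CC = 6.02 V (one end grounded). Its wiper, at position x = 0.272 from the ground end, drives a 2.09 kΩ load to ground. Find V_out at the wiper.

V_out ≈ 1.14 V

Split the track: R_lower = x·R_p = 1.262 kΩ, R_upper = (1−x)·R_p = 3.378 kΩ.
R_L loads the lower segment: effective lower R = 0.7869 kΩ.
V_out = 6.02 × 0.7869/(3.378 + 0.7869) = 1.137 V.
(Unloaded: V_out = x·V_CC = 1.64 V.)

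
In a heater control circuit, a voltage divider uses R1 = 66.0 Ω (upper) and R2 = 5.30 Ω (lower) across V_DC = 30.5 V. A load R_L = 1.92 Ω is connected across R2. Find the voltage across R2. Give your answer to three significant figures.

First combine the lower leg with the load: R2 ‖ R_L = 1.409 Ω.
Then V_out = V_DC · R2'/(R1 + R2') = 30.5 × 1.409/67.41 = 0.6377 V.
(Unloaded it would be 2.27 V; the load pulls it down.)

V_out ≈ 0.638 V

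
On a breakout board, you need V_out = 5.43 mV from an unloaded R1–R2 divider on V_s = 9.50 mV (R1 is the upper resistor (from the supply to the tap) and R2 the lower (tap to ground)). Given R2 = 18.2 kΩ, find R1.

Required fraction k = V_out/V_s = 0.5716.
R1 = R2·(1/k − 1) = 18.2 × 0.7495 = 13.64 kΩ.

R1 ≈ 13.6 kΩ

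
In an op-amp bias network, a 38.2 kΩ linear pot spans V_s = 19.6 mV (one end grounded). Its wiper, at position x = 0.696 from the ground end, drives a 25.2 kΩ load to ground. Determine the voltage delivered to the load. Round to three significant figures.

V_out ≈ 10.3 mV

Split the track: R_lower = x·R_p = 26.59 kΩ, R_upper = (1−x)·R_p = 11.61 kΩ.
R_L loads the lower segment: effective lower R = 12.94 kΩ.
Then V_out = V_s · 12.94/(11.61 + 12.94) = 10.33 mV.
(Unloaded: V_out = x·V_s = 13.6 mV.)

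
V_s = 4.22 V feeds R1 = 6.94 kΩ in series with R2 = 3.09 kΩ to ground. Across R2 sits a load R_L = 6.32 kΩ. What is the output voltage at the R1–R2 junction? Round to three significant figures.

First combine the lower leg with the load: R2 ‖ R_L = 2.075 kΩ.
Voltage divider with the loaded lower leg: V_out = 4.22 × 2.075/(6.94 + 2.075) = 4.22 × 0.2302 = 0.9714 V.
(Unloaded it would be 1.30 V; the load pulls it down.)

V_out ≈ 0.971 V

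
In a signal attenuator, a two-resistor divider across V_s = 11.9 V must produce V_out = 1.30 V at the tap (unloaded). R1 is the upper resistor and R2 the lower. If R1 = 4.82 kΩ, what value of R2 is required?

The divider ratio is R2/(R1+R2) = 1.30/11.9 = 0.1092.
So R2 = R1 · V_out/(V_s − V_out) = 4.82 × 1.30/(11.9 − 1.30) = 4.82 × 0.1226 = 0.5911 kΩ.

R2 ≈ 0.591 kΩ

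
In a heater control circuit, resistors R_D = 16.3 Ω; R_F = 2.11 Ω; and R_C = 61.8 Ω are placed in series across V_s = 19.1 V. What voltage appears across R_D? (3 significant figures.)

Total series resistance ΣR = 16.3 + 2.11 + 61.8 = 80.21 Ω.
By the voltage-divider rule, V = 19.1 × 16.30/80.21 = 3.881 V.

V ≈ 3.88 V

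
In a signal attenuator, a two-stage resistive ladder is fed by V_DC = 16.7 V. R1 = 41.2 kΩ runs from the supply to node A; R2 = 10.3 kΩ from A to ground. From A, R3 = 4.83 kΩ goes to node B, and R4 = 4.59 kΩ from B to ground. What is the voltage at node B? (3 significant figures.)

V_B ≈ 0.868 V

The second stage (R3 + R4 = 9.420 kΩ) loads node A in parallel with R2.
R2 ‖ (R3+R4) = 4.920 kΩ.
V_A = 16.7 × 4.920/(41.2 + 4.920) = 1.782 V.
Stage 2 is unloaded, so V_B = V_A · R4/(R3+R4) = 1.782 × 4.59/9.420 = 0.8681 V.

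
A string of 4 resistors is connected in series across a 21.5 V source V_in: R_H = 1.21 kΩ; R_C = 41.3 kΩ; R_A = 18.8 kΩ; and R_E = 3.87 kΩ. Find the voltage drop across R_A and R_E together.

V ≈ 7.48 V

Total series resistance ΣR = 1.21 + 41.3 + 18.8 + 3.87 = 65.18 kΩ.
R_{R_A..R_E} = 18.8 + 3.87 = 22.67 kΩ.
By the voltage-divider rule, V = 21.5 × 22.67/65.18 = 7.478 V.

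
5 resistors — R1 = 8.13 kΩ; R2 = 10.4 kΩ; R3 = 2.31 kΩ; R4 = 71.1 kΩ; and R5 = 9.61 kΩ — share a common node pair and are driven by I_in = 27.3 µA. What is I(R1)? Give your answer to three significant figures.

ΣG = 1/8.13 + 1/10.4 + 1/2.31 + 1/71.1 + 1/9.61 = 0.7702.
R1 takes the fraction G_k/ΣG = 0.1230/0.7702 = 0.1597, so I = 27.3 × 0.1597 = 4.360 µA.

I ≈ 4.36 µA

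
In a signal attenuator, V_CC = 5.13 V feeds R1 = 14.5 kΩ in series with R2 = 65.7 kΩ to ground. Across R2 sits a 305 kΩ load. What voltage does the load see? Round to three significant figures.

V_out ≈ 4.04 V

First combine the lower leg with the load: R2 ‖ R_L = 54.06 kΩ.
Now apply the divider: V_out = 5.13 × 0.7885 = 4.045 V.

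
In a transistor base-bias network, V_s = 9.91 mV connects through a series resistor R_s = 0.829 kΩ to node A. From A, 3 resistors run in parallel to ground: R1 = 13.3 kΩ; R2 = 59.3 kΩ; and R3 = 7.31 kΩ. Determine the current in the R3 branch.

I ≈ 1.14 µA

Combine the parallel branches: R_p = (1/13.3 + 1/59.3 + 1/7.31)⁻¹ = 4.370 kΩ.
V_A = 9.91 × 4.370/5.199 = 8.330 mV.
Branch current I = V_A/R3 = 8.330/7.31 = 1.139 µA.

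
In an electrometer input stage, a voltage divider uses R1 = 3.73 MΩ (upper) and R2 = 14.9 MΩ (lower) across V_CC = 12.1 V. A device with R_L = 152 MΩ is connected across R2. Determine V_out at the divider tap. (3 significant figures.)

R2 ‖ R_L = (14.9 × 152)/(14.9 + 152) = 13.57 MΩ.
Now apply the divider: V_out = 12.1 × 0.7844 = 9.491 V.

V_out ≈ 9.49 V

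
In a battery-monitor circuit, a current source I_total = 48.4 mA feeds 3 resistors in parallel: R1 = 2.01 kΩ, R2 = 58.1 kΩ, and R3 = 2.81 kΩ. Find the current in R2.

Total conductance ΣG = 1/2.01 + 1/58.1 + 1/2.81 = 0.8706 (units of 1/kΩ).
Current divider: I(R2) = I_total · G_k/ΣG = 48.4 × (0.01721/0.8706) = 48.4 × 0.01977 = 0.9569 mA.

I ≈ 0.957 mA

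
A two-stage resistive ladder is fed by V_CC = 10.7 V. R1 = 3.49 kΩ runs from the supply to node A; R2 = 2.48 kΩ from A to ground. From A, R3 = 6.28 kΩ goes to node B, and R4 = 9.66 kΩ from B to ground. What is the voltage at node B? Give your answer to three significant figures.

The second stage (R3 + R4 = 15.94 kΩ) loads node A in parallel with R2.
R2 ‖ (R3+R4) = 2.146 kΩ.
First divider: V_A = V_CC · 2.146/(3.49 + 2.146) = 4.074 V.
Then the unloaded second divider: V_B = V_A × R4/(R3+R4) = 4.074 × 0.6060 = 2.469 V.

V_B ≈ 2.47 V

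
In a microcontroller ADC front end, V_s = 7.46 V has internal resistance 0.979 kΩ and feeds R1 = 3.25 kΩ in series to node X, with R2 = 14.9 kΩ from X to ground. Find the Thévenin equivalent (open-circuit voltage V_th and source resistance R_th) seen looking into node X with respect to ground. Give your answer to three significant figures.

V_th ≈ 5.81 V, R_th ≈ 3.29 kΩ

R1' = 0.979 + 3.25 = 4.229 kΩ (source resistance + R1).
With X open, the divider is unloaded: V_th = 7.46 × 14.9/19.13 = 5.811 V.
Looking into X with the source shorted: R_th = R1'·R2/(R1'+R2) = 4.229 × 14.9/19.13 = 3.294 kΩ.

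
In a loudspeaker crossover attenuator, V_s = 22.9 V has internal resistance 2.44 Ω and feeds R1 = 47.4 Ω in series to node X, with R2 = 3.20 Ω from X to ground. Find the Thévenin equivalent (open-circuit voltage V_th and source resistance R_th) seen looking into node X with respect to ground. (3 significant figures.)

V_th ≈ 1.38 V, R_th ≈ 3.01 Ω

R1' = 2.44 + 47.4 = 49.84 Ω (source resistance + R1).
V_th is the unloaded tap voltage: V_s · R2/(R1'+R2) = 22.9 × 0.06033 = 1.382 V.
With V_s suppressed (replaced by a short), R_th = R1' ‖ R2 = (49.84 × 3.20)/(49.84 + 3.20) = 3.007 Ω.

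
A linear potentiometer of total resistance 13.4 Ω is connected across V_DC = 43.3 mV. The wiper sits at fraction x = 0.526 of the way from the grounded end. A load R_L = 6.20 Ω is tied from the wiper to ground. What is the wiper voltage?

V_out ≈ 14.8 mV

Lower segment x·R_p = 7.048 Ω; upper segment (1−x)·R_p = 6.352 Ω.
Lower segment in parallel with the load: 7.048 ‖ 6.20 = 3.299 Ω.
V_out = 43.3 × 3.299/(6.352 + 3.299) = 14.80 mV.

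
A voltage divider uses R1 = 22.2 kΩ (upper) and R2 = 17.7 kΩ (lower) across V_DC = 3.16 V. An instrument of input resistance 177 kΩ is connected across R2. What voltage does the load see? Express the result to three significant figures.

First combine the lower leg with the load: R2 ‖ R_L = 16.09 kΩ.
Now apply the divider: V_out = 3.16 × 0.4202 = 1.328 V.

V_out ≈ 1.33 V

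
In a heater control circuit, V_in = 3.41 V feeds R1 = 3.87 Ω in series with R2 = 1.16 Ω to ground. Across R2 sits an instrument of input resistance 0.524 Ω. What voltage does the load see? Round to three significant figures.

V_out ≈ 0.291 V

The load sits in parallel with R2, giving an effective lower resistance R2' = R2·R_L/(R2+R_L) = 0.3610 Ω.
Voltage divider with the loaded lower leg: V_out = 3.41 × 0.3610/(3.87 + 0.3610) = 3.41 × 0.08531 = 0.2909 V.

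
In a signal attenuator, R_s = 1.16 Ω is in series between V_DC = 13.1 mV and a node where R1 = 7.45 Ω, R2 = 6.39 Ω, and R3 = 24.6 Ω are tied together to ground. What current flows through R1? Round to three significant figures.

I ≈ 1.27 mA

Combine the parallel branches: R_p = (1/7.45 + 1/6.39 + 1/24.6)⁻¹ = 3.018 Ω.
Node voltage V_A = V_DC · R_p/(R_s + R_p) = 13.1 × 0.7223 = 9.463 mV.
I(R1) = V_A / R1 = 9.463/7.45 = 1.270 mA.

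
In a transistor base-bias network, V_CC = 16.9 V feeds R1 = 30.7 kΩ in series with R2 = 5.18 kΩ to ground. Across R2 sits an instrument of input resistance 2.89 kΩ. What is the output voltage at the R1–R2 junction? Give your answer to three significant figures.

First combine the lower leg with the load: R2 ‖ R_L = 1.855 kΩ.
Then V_out = V_CC · R2'/(R1 + R2') = 16.9 × 1.855/32.56 = 0.9630 V.

V_out ≈ 0.963 V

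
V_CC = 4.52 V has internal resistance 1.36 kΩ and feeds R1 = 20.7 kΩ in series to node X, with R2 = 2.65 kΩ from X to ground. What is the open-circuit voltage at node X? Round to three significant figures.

R1' = 1.36 + 20.7 = 22.06 kΩ (source resistance + R1).
With X open, the divider is unloaded: V_th = 4.52 × 2.65/24.71 = 0.4847 V.

V_th ≈ 0.485 V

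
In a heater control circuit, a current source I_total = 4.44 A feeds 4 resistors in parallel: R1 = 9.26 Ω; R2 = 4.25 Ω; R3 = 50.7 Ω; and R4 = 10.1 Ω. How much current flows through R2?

I ≈ 2.26 A

ΣG = 1/9.26 + 1/4.25 + 1/50.7 + 1/10.1 = 0.4620.
By the current-divider rule, I = I_total · G_k/ΣG = 4.44 × 0.5093 = 2.261 A.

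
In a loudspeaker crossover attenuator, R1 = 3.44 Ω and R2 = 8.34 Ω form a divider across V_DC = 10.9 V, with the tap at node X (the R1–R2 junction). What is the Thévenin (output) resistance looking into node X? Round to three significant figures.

R_th ≈ 2.44 Ω

Zeroing V_DC shorts the top of R1 to ground, so R_th = R1 ‖ R2 = 2.435 Ω.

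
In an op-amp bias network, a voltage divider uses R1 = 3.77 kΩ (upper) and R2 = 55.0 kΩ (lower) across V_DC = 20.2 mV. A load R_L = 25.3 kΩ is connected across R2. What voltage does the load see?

First combine the lower leg with the load: R2 ‖ R_L = 17.33 kΩ.
Voltage divider with the loaded lower leg: V_out = 20.2 × 17.33/(3.77 + 17.33) = 20.2 × 0.8213 = 16.59 mV.

V_out ≈ 16.6 mV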